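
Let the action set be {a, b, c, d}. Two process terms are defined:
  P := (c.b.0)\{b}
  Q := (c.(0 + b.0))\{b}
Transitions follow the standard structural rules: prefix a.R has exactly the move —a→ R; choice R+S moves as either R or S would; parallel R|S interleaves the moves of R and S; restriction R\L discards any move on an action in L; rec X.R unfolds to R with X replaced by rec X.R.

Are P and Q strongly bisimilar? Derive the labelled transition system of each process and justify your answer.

P ~ Q

Reachable graph of P (2 states):
  u0 = (c.b.0)\{b} :: =c=> u1
  u1 = (b.0)\{b} :: ·
Reachable graph of Q (2 states):
  v0 = (c.(0 + b.0))\{b} :: =c=> v1
  v1 = (0 + b.0)\{b} :: ·
Bisimilarity quotient blocks:
  B0 = {u0, v0}
  B1 = {u1, v1}
u0 ∈ B0, v0 ∈ B0 → same block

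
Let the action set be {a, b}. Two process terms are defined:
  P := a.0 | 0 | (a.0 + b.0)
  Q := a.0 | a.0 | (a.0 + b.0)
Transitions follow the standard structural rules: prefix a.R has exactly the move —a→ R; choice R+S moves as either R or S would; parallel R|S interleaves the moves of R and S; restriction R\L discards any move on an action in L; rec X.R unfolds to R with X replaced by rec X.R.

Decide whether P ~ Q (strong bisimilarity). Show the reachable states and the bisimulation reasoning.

P ≁ Q

P's transition system — 4 states:
  s0 = a.0 | 0 | (a.0 + b.0) has moves =a=> s1, =a=> s2, =b=> s2
  s1 = 0 | 0 | (a.0 + b.0) has moves =a=> s3, =b=> s3
  s2 = a.0 | 0 | 0 has moves =a=> s3
  s3 = 0 | 0 | 0 has moves ∅
Q's transition system — 8 states:
  t0 = a.0 | a.0 | (a.0 + b.0) has moves =a=> t1, =a=> t2, =a=> t3, =b=> t3
  t1 = 0 | a.0 | (a.0 + b.0) has moves =a=> t4, =a=> t5, =b=> t5
  t2 = a.0 | 0 | (a.0 + b.0) has moves =a=> t4, =a=> t6, =b=> t6
  t3 = a.0 | a.0 | 0 has moves =a=> t5, =a=> t6
  t4 = 0 | 0 | (a.0 + b.0) has moves =a=> t7, =b=> t7
  t5 = 0 | a.0 | 0 has moves =a=> t7
  t6 = a.0 | 0 | 0 has moves =a=> t7
  t7 = 0 | 0 | 0 has moves ∅
Bisimilarity quotient blocks:
  B0 = {s0, t1, t2}
  B1 = {s1, t4}
  B2 = {s3, t7}
  B3 = {s2, t5, t6}
  B4 = {t0}
  B5 = {t3}
s0 ∈ B0, t0 ∈ B4 → different blocks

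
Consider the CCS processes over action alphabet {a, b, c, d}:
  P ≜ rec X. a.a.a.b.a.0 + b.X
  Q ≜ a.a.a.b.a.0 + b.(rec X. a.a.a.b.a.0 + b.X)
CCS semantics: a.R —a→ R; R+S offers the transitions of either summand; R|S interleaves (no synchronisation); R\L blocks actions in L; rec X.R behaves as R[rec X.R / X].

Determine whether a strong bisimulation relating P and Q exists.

bisimilar

P's transition system — 6 states:
  s0 = rec X. a.a.a.b.a.0 + b.X :: ··a··> s1, ··b··> s0
  s1 = a.a.b.a.0 :: ··a··> s2
  s2 = a.b.a.0 :: ··a··> s3
  s3 = b.a.0 :: ··b··> s4
  s4 = a.0 :: ··a··> s5
  s5 = 0 :: deadlocked
Q's transition system — 7 states:
  t0 = a.a.a.b.a.0 + b.(rec X. a.a.a.b.a.0 + b.X) :: ··a··> t1, ··b··> t2
  t1 = a.a.b.a.0 :: ··a··> t3
  t2 = rec X. a.a.a.b.a.0 + b.X :: ··a··> t1, ··b··> t2
  t3 = a.b.a.0 :: ··a··> t4
  t4 = b.a.0 :: ··b··> t5
  t5 = a.0 :: ··a··> t6
  t6 = 0 :: deadlocked
Coarsest stable partition (strong bisimilarity classes):
  B0 = {s0, t0, t2}
  B1 = {s1, t1}
  B2 = {s2, t3}
  B3 = {s3, t4}
  B4 = {s4, t5}
  B5 = {s5, t6}
s0 ∈ B0, t0 ∈ B0 → same block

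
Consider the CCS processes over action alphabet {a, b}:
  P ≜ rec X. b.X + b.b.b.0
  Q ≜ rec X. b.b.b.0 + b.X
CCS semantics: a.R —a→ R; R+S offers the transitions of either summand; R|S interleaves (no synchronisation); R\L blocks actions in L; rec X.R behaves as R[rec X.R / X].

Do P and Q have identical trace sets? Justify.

P's transition system — 4 states:
  p0 = rec X. b.X + b.b.b.0 → --b--▸ p0, --b--▸ p1
  p1 = b.b.0 → --b--▸ p2
  p2 = b.0 → --b--▸ p3
  p3 = 0 → (no moves)
Q's transition system — 4 states:
  q0 = rec X. b.b.b.0 + b.X → --b--▸ q0, --b--▸ q1
  q1 = b.b.0 → --b--▸ q2
  q2 = b.0 → --b--▸ q3
  q3 = 0 → (no moves)
Bisimilarity quotient blocks:
  B0 = {p0, q0}
  B1 = {p1, q1}
  B2 = {p2, q2}
  B3 = {p3, q3}
p0 ∈ B0, q0 ∈ B0 → same block
Bisimilar ⇒ trace-equivalent.

YES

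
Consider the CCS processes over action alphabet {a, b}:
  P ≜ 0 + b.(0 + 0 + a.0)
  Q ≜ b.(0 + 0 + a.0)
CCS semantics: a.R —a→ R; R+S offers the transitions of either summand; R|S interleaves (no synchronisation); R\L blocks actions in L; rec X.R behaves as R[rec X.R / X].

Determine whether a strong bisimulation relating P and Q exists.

P's transition system — 3 states:
  u0 = 0 + b.(0 + 0 + a.0) → --b--▸ u1
  u1 = 0 + 0 + a.0 → --a--▸ u2
  u2 = 0 → ∅
Q's transition system — 3 states:
  v0 = b.(0 + 0 + a.0) → --b--▸ v1
  v1 = 0 + 0 + a.0 → --a--▸ v2
  v2 = 0 → ∅
Coarsest stable partition (strong bisimilarity classes):
  B0 = {u0, v0}
  B1 = {u1, v1}
  B2 = {u2, v2}
u0 ∈ B0, v0 ∈ B0 → same block

bisimilar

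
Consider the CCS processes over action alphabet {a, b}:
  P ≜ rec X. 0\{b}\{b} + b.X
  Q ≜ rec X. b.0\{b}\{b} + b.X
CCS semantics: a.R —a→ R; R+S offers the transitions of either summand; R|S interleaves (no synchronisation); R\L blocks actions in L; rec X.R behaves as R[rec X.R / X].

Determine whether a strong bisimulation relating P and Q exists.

Reachable graph of P (1 states):
  u0 = rec X. 0\{b}\{b} + b.X → --b--▸ u0
Reachable graph of Q (2 states):
  v0 = rec X. b.0\{b}\{b} + b.X → --b--▸ v0, --b--▸ v1
  v1 = 0\{b}\{b} → (no moves)
Bisimilarity quotient blocks:
  B0 = {u0}
  B1 = {v0}
  B2 = {v1}
u0 ∈ B0, v0 ∈ B1 → different blocks

not bisimilar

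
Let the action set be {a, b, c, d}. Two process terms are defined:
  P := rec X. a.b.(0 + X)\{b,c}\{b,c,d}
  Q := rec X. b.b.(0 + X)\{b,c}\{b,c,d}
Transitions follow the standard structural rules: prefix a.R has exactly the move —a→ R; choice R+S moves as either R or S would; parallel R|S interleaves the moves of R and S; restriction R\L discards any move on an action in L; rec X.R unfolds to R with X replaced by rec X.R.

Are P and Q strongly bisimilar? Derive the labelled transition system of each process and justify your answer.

P ≁ Q

LTS(P): 4 reachable states
  m0 = rec X. a.b.(0 + X)\{b,c}\{b,c,d} ⊢ -a-> m1
  m1 = b.(0 + (rec X. a.b.(0 + X)\{b,c}\{b,c,d}))\{b,c}\{b,c,d} ⊢ -b-> m2
  m2 = (0 + (rec X. a.b.(0 + X)\{b,c}\{b,c,d}))\{b,c}\{b,c,d} ⊢ -a-> m3
  m3 = (b.(0 + (rec X. a.b.(0 + X)\{b,c}\{b,c,d}))\{b,c}\{b,c,d})\{b,c}\{b,c,d} ⊢ stopped
LTS(Q): 3 reachable states
  n0 = rec X. b.b.(0 + X)\{b,c}\{b,c,d} ⊢ -b-> n1
  n1 = b.(0 + (rec X. b.b.(0 + X)\{b,c}\{b,c,d}))\{b,c}\{b,c,d} ⊢ -b-> n2
  n2 = (0 + (rec X. b.b.(0 + X)\{b,c}\{b,c,d}))\{b,c}\{b,c,d} ⊢ stopped
Bisimilarity quotient blocks:
  B0 = {m0}
  B1 = {m1}
  B2 = {m2}
  B3 = {m3, n2}
  B4 = {n0}
  B5 = {n1}
m0 ∈ B0, n0 ∈ B4 → different blocks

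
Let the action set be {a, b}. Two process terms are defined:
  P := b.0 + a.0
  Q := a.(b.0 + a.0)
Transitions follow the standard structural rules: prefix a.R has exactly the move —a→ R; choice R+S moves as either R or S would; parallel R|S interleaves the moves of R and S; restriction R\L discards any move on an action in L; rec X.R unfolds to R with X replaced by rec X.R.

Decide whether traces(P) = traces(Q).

trace-distinct — witness ⟨b⟩

P's transition system — 2 states:
  m0 = b.0 + a.0 ⊢ ··a··> m1, ··b··> m1
  m1 = 0 ⊢ ∅
Q's transition system — 3 states:
  n0 = a.(b.0 + a.0) ⊢ ··a··> n1
  n1 = b.0 + a.0 ⊢ ··a··> n2, ··b··> n2
  n2 = 0 ⊢ ∅
Trace ⟨b⟩ through P, begin at {m0}:
  [1] b ⇒ {m1}
  — P admits the full trace.
Trace ⟨b⟩ through Q, begin at {n0}:
  [1] b ⇒ ∅ (Q stuck)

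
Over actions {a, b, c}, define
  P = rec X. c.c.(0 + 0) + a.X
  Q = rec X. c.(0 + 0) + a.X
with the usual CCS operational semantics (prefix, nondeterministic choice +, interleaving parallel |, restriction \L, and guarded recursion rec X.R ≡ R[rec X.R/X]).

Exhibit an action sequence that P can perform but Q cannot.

LTS(P): 3 reachable states
  s0 = rec X. c.c.(0 + 0) + a.X :: ··a··> s0, ··c··> s1
  s1 = c.(0 + 0) :: ··c··> s2
  s2 = 0 + 0 :: stopped
LTS(Q): 2 reachable states
  t0 = rec X. c.(0 + 0) + a.X :: ··a··> t0, ··c··> t1
  t1 = 0 + 0 :: stopped
Trace ⟨cc⟩ through P, begin at {s0}:
  [1] c ⇒ {s1}
  [2] c ⇒ {s2}
  ✓ P
Trace ⟨cc⟩ through Q, begin at {t0}:
  [1] c ⇒ {t1}
  [2] c ⇒ ∅  — Q cannot continue

cc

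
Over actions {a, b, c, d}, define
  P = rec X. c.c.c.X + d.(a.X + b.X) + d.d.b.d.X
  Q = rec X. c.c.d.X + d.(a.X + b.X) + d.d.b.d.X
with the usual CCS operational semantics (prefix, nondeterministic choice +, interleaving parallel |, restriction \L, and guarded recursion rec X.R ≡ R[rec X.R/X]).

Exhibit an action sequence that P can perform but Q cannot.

P's transition system — 7 states:
  u0 = rec X. c.c.c.X + d.(a.X + b.X) + d.d.b.d.X :: —c→ u1, —d→ u2, —d→ u3
  u1 = c.c.(rec X. c.c.c.X + d.(a.X + b.X) + d.d.b.d.X) :: —c→ u4
  u2 = a.(rec X. c.c.c.X + d.(a.X + b.X) + d.d.b.d.X) + b.(rec X. c.c.c.X + d.(a.X + b.X) + d.d.b.d.X) :: —a→ u0, —b→ u0
  u3 = d.b.d.(rec X. c.c.c.X + d.(a.X + b.X) + d.d.b.d.X) :: —d→ u5
  u4 = c.(rec X. c.c.c.X + d.(a.X + b.X) + d.d.b.d.X) :: —c→ u0
  u5 = b.d.(rec X. c.c.c.X + d.(a.X + b.X) + d.d.b.d.X) :: —b→ u6
  u6 = d.(rec X. c.c.c.X + d.(a.X + b.X) + d.d.b.d.X) :: —d→ u0
Q's transition system — 6 states:
  v0 = rec X. c.c.d.X + d.(a.X + b.X) + d.d.b.d.X :: —c→ v1, —d→ v2, —d→ v3
  v1 = c.d.(rec X. c.c.d.X + d.(a.X + b.X) + d.d.b.d.X) :: —c→ v4
  v2 = a.(rec X. c.c.d.X + d.(a.X + b.X) + d.d.b.d.X) + b.(rec X. c.c.d.X + d.(a.X + b.X) + d.d.b.d.X) :: —a→ v0, —b→ v0
  v3 = d.b.d.(rec X. c.c.d.X + d.(a.X + b.X) + d.d.b.d.X) :: —d→ v5
  v4 = d.(rec X. c.c.d.X + d.(a.X + b.X) + d.d.b.d.X) :: —d→ v0
  v5 = b.d.(rec X. c.c.d.X + d.(a.X + b.X) + d.d.b.d.X) :: —b→ v4
Executing ccc from P (initial set {u0}):
  step 1 (c): {u1}
  step 2 (c): {u4}
  step 3 (c): {u0}
  P completes σ.
Executing ccc from Q (initial set {v0}):
  step 1 (c): {v1}
  step 2 (c): {v4}
  step 3 (c): ∅  — Q cannot continue

ccc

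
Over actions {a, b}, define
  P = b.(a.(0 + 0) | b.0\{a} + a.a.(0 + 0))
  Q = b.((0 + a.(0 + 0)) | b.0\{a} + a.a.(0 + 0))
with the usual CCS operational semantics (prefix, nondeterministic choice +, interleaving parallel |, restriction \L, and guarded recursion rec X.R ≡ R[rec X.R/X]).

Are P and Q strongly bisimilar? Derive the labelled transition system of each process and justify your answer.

LTS(P): 7 reachable states
  u0 = b.(a.(0 + 0) | b.0\{a} + a.a.(0 + 0)) ⊢ --b--▸ u1
  u1 = a.(0 + 0) | b.0\{a} + a.a.(0 + 0) ⊢ --a--▸ u2, --a--▸ u3, --b--▸ u4
  u2 = (0 + 0) | b.0\{a} ⊢ --b--▸ u5
  u3 = a.(0 + 0) ⊢ --a--▸ u6
  u4 = a.(0 + 0) | 0\{a} ⊢ --a--▸ u5
  u5 = (0 + 0) | 0\{a} ⊢ ·
  u6 = 0 + 0 ⊢ ·
LTS(Q): 7 reachable states
  v0 = b.((0 + a.(0 + 0)) | b.0\{a} + a.a.(0 + 0)) ⊢ --b--▸ v1
  v1 = (0 + a.(0 + 0)) | b.0\{a} + a.a.(0 + 0) ⊢ --a--▸ v2, --a--▸ v3, --b--▸ v4
  v2 = (0 + 0) | b.0\{a} ⊢ --b--▸ v5
  v3 = a.(0 + 0) ⊢ --a--▸ v6
  v4 = (0 + a.(0 + 0)) | 0\{a} ⊢ --a--▸ v5
  v5 = (0 + 0) | 0\{a} ⊢ ·
  v6 = 0 + 0 ⊢ ·
Coarsest stable partition (strong bisimilarity classes):
  B0 = {u0, v0}
  B1 = {u1, v1}
  B2 = {u3, u4, v3, v4}
  B3 = {u5, u6, v5, v6}
  B4 = {u2, v2}
u0 ∈ B0, v0 ∈ B0 → same block

bisimilar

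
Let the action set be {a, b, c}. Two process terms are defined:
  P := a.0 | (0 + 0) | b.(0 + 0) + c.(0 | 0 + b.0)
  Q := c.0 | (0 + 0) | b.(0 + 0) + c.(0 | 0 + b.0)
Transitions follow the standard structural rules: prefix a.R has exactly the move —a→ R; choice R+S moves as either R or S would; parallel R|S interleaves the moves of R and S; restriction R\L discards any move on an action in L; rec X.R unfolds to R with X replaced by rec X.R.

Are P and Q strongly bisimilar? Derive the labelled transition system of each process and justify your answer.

NO

Reachable graph of P (6 states):
  u0 = a.0 | (0 + 0) | b.(0 + 0) + c.(0 | 0 + b.0) :: —a→ u1, —b→ u2, —c→ u3
  u1 = 0 | (0 + 0) | b.(0 + 0) :: —b→ u4
  u2 = a.0 | (0 + 0) | (0 + 0) :: —a→ u4
  u3 = 0 | 0 + b.0 :: —b→ u5
  u4 = 0 | (0 + 0) | (0 + 0) :: ·
  u5 = 0 :: ·
Reachable graph of Q (6 states):
  v0 = c.0 | (0 + 0) | b.(0 + 0) + c.(0 | 0 + b.0) :: —b→ v1, —c→ v2, —c→ v3
  v1 = c.0 | (0 + 0) | (0 + 0) :: —c→ v4
  v2 = 0 | (0 + 0) | b.(0 + 0) :: —b→ v4
  v3 = 0 | 0 + b.0 :: —b→ v5
  v4 = 0 | (0 + 0) | (0 + 0) :: ·
  v5 = 0 :: ·
Bisimilarity quotient blocks:
  B0 = {u0}
  B1 = {u1, u3, v2, v3}
  B2 = {u4, u5, v4, v5}
  B3 = {u2}
  B4 = {v0}
  B5 = {v1}
u0 ∈ B0, v0 ∈ B4 → different blocks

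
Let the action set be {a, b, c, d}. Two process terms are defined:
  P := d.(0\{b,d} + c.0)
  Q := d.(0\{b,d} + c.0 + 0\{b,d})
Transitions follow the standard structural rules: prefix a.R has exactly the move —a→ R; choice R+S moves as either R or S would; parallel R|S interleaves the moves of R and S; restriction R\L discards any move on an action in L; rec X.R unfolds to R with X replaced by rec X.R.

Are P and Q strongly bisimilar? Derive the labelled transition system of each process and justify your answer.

P's transition system — 3 states:
  s0 = d.(0\{b,d} + c.0) ⊢ =d=> s1
  s1 = 0\{b,d} + c.0 ⊢ =c=> s2
  s2 = 0 ⊢ deadlocked
Q's transition system — 3 states:
  t0 = d.(0\{b,d} + c.0 + 0\{b,d}) ⊢ =d=> t1
  t1 = 0\{b,d} + c.0 + 0\{b,d} ⊢ =c=> t2
  t2 = 0 ⊢ deadlocked
Bisimilarity quotient blocks:
  B0 = {s0, t0}
  B1 = {s1, t1}
  B2 = {s2, t2}
s0 ∈ B0, t0 ∈ B0 → same block

bisimilar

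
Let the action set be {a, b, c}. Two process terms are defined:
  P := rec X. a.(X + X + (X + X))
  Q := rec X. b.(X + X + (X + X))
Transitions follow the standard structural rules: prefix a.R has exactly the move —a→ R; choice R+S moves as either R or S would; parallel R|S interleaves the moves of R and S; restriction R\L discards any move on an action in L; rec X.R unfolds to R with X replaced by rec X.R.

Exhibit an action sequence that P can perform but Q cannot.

a

LTS(P): 2 reachable states
  m0 = rec X. a.(X + X + (X + X)) | --a--▸ m1
  m1 = (rec X. a.(X + X + (X + X))) + (rec X. a.(X + X + (X + X))) + ((rec X. a.(X + X + (X + X))) + (rec X. a.(X + X + (X + X)))) | --a--▸ m1
LTS(Q): 2 reachable states
  n0 = rec X. b.(X + X + (X + X)) | --b--▸ n1
  n1 = (rec X. b.(X + X + (X + X))) + (rec X. b.(X + X + (X + X))) + ((rec X. b.(X + X + (X + X))) + (rec X. b.(X + X + (X + X)))) | --b--▸ n1
Trace ⟨a⟩ through P, begin at {m0}:
  step 1 (a): {m1}
  ✓ P
Trace ⟨a⟩ through Q, begin at {n0}:
  step 1 (a): ∅ (Q stuck)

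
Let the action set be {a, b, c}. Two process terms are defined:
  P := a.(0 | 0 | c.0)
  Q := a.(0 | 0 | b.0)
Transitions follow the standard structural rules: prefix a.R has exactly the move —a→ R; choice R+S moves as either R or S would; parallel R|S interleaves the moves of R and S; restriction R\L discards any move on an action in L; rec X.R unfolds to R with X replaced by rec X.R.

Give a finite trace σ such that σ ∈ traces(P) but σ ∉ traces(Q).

LTS(P): 3 reachable states
  m0 = a.(0 | 0 | c.0) has moves —a→ m1
  m1 = 0 | 0 | c.0 has moves —c→ m2
  m2 = 0 | 0 | 0 has moves stopped
LTS(Q): 3 reachable states
  n0 = a.(0 | 0 | b.0) has moves —a→ n1
  n1 = 0 | 0 | b.0 has moves —b→ n2
  n2 = 0 | 0 | 0 has moves stopped
Executing ac from P (initial set {m0}):
  after a @ step 1: {m1}
  after c @ step 2: {m2}
  — P admits the full trace.
Executing ac from Q (initial set {n0}):
  after a @ step 1: {n1}
  after c @ step 2: ∅  — Q cannot continue

ac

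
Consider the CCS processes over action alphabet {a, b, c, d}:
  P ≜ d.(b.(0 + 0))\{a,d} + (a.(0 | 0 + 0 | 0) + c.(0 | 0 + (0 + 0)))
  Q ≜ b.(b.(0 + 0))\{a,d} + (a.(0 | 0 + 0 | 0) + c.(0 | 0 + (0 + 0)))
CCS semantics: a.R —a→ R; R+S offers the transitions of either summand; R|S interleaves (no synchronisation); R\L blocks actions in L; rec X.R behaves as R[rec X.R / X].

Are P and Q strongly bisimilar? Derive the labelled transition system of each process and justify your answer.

NO

LTS(P): 5 reachable states
  s0 = d.(b.(0 + 0))\{a,d} + (a.(0 | 0 + 0 | 0) + c.(0 | 0 + (0 + 0))) has moves -a-> s1, -c-> s2, -d-> s3
  s1 = 0 | 0 + 0 | 0 has moves ∅
  s2 = 0 | 0 + (0 + 0) has moves ∅
  s3 = (b.(0 + 0))\{a,d} has moves -b-> s4
  s4 = (0 + 0)\{a,d} has moves ∅
LTS(Q): 5 reachable states
  t0 = b.(b.(0 + 0))\{a,d} + (a.(0 | 0 + 0 | 0) + c.(0 | 0 + (0 + 0))) has moves -a-> t1, -b-> t2, -c-> t3
  t1 = 0 | 0 + 0 | 0 has moves ∅
  t2 = (b.(0 + 0))\{a,d} has moves -b-> t4
  t3 = 0 | 0 + (0 + 0) has moves ∅
  t4 = (0 + 0)\{a,d} has moves ∅
Coarsest stable partition (strong bisimilarity classes):
  B0 = {s0}
  B1 = {s1, s2, s4, t1, t3, t4}
  B2 = {s3, t2}
  B3 = {t0}
s0 ∈ B0, t0 ∈ B3 → different blocks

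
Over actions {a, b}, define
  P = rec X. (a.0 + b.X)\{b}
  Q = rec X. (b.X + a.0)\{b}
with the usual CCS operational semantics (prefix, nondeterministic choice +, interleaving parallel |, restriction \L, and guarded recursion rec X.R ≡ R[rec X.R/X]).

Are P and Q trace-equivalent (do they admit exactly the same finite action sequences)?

YES

P's transition system — 2 states:
  u0 = rec X. (a.0 + b.X)\{b} has moves ··a··> u1
  u1 = 0\{b} has moves (no moves)
Q's transition system — 2 states:
  v0 = rec X. (b.X + a.0)\{b} has moves ··a··> v1
  v1 = 0\{b} has moves (no moves)
Bisimilarity quotient blocks:
  B0 = {u0, v0}
  B1 = {u1, v1}
u0 ∈ B0, v0 ∈ B0 → same block
Bisimilar ⇒ trace-equivalent.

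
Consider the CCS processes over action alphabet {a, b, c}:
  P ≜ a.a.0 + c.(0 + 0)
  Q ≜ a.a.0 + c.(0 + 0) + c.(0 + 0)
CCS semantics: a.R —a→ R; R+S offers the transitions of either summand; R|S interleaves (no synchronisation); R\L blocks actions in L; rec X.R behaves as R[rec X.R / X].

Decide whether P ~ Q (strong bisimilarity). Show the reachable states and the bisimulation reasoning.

P ~ Q

P's transition system — 4 states:
  u0 = a.a.0 + c.(0 + 0) has moves —a→ u1, —c→ u2
  u1 = a.0 has moves —a→ u3
  u2 = 0 + 0 has moves ∅
  u3 = 0 has moves ∅
Q's transition system — 4 states:
  v0 = a.a.0 + c.(0 + 0) + c.(0 + 0) has moves —a→ v1, —c→ v2
  v1 = a.0 has moves —a→ v3
  v2 = 0 + 0 has moves ∅
  v3 = 0 has moves ∅
Partition-refinement fixed point:
  B0 = {u0, v0}
  B1 = {u2, u3, v2, v3}
  B2 = {u1, v1}
u0 ∈ B0, v0 ∈ B0 → same block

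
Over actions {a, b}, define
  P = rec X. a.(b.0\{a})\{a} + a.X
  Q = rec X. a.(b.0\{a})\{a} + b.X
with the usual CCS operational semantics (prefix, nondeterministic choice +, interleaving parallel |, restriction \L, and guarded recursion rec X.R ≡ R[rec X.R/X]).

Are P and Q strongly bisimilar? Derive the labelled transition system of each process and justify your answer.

NO

Reachable graph of P (3 states):
  u0 = rec X. a.(b.0\{a})\{a} + a.X :: ··a··> u0, ··a··> u1
  u1 = (b.0\{a})\{a} :: ··b··> u2
  u2 = 0\{a}\{a} :: ∅
Reachable graph of Q (3 states):
  v0 = rec X. a.(b.0\{a})\{a} + b.X :: ··a··> v1, ··b··> v0
  v1 = (b.0\{a})\{a} :: ··b··> v2
  v2 = 0\{a}\{a} :: ∅
Partition-refinement fixed point:
  B0 = {u0}
  B1 = {u1, v1}
  B2 = {u2, v2}
  B3 = {v0}
u0 ∈ B0, v0 ∈ B3 → different blocks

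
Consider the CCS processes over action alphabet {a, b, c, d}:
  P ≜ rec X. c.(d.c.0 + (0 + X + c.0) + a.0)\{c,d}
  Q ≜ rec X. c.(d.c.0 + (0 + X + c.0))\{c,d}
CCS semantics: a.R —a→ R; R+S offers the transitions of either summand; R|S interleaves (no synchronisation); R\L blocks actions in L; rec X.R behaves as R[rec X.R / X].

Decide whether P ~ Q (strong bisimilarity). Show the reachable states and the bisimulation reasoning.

P's transition system — 3 states:
  m0 = rec X. c.(d.c.0 + (0 + X + c.0) + a.0)\{c,d} ⊢ =c=> m1
  m1 = (d.c.0 + (0 + (rec X. c.(d.c.0 + (0 + X + c.0) + a.0)\{c,d}) + c.0) + a.0)\{c,d} ⊢ =a=> m2
  m2 = 0\{c,d} ⊢ (no moves)
Q's transition system — 2 states:
  n0 = rec X. c.(d.c.0 + (0 + X + c.0))\{c,d} ⊢ =c=> n1
  n1 = (d.c.0 + (0 + (rec X. c.(d.c.0 + (0 + X + c.0))\{c,d}) + c.0))\{c,d} ⊢ (no moves)
Coarsest stable partition (strong bisimilarity classes):
  B0 = {m0}
  B1 = {m1}
  B2 = {m2, n1}
  B3 = {n0}
m0 ∈ B0, n0 ∈ B3 → different blocks

NO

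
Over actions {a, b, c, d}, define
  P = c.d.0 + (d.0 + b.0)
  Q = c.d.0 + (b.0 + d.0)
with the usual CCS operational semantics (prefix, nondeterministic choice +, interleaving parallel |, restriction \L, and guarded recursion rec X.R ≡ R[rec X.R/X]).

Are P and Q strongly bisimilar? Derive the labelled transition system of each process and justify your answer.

P ~ Q

Reachable graph of P (3 states):
  s0 = c.d.0 + (d.0 + b.0) :: ··b··> s1, ··c··> s2, ··d··> s1
  s1 = 0 :: (no moves)
  s2 = d.0 :: ··d··> s1
Reachable graph of Q (3 states):
  t0 = c.d.0 + (b.0 + d.0) :: ··b··> t1, ··c··> t2, ··d··> t1
  t1 = 0 :: (no moves)
  t2 = d.0 :: ··d··> t1
Partition-refinement fixed point:
  B0 = {s0, t0}
  B1 = {s1, t1}
  B2 = {s2, t2}
s0 ∈ B0, t0 ∈ B0 → same block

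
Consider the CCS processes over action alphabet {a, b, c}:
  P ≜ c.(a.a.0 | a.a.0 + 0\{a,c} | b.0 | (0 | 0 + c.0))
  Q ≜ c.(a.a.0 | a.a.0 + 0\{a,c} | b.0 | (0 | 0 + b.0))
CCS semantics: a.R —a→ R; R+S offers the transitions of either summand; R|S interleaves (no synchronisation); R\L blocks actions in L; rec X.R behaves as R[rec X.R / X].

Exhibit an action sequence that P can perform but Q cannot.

cc

LTS(P): 13 reachable states
  s0 = c.(a.a.0 | a.a.0 + 0\{a,c} | b.0 | (0 | 0 + c.0)) | --c--▸ s1
  s1 = a.a.0 | a.a.0 + 0\{a,c} | b.0 | (0 | 0 + c.0) | --a--▸ s2, --a--▸ s3, --b--▸ s4, --c--▸ s5
  s2 = a.0 | a.a.0 | --a--▸ s6, --a--▸ s7
  s3 = a.a.0 | a.0 | --a--▸ s7, --a--▸ s8
  s4 = 0\{a,c} | 0 | (0 | 0 + c.0) | --c--▸ s9
  s5 = 0\{a,c} | b.0 | 0 | --b--▸ s9
  s6 = 0 | a.a.0 | --a--▸ s10
  s7 = a.0 | a.0 | --a--▸ s10, --a--▸ s11
  s8 = a.a.0 | 0 | --a--▸ s11
  s9 = 0\{a,c} | 0 | 0 | deadlocked
  s10 = 0 | a.0 | --a--▸ s12
  s11 = a.0 | 0 | --a--▸ s12
  s12 = 0 | 0 | deadlocked
LTS(Q): 13 reachable states
  t0 = c.(a.a.0 | a.a.0 + 0\{a,c} | b.0 | (0 | 0 + b.0)) | --c--▸ t1
  t1 = a.a.0 | a.a.0 + 0\{a,c} | b.0 | (0 | 0 + b.0) | --a--▸ t2, --a--▸ t3, --b--▸ t4, --b--▸ t5
  t2 = a.0 | a.a.0 | --a--▸ t6, --a--▸ t7
  t3 = a.a.0 | a.0 | --a--▸ t7, --a--▸ t8
  t4 = 0\{a,c} | 0 | (0 | 0 + b.0) | --b--▸ t9
  t5 = 0\{a,c} | b.0 | 0 | --b--▸ t9
  t6 = 0 | a.a.0 | --a--▸ t10
  t7 = a.0 | a.0 | --a--▸ t10, --a--▸ t11
  t8 = a.a.0 | 0 | --a--▸ t11
  t9 = 0\{a,c} | 0 | 0 | deadlocked
  t10 = 0 | a.0 | --a--▸ t12
  t11 = a.0 | 0 | --a--▸ t12
  t12 = 0 | 0 | deadlocked
Executing cc from P (initial set {s0}):
  step 1 (c): {s1}
  step 2 (c): {s5}
  — P admits the full trace.
Executing cc from Q (initial set {t0}):
  step 1 (c): {t1}
  step 2 (c): no successor for Q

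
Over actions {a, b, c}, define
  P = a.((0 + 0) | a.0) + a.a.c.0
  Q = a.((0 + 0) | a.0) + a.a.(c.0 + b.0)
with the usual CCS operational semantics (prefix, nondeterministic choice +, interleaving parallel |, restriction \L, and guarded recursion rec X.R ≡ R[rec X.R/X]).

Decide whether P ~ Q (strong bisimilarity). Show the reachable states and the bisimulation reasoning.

P's transition system — 6 states:
  m0 = a.((0 + 0) | a.0) + a.a.c.0 | -a-> m1, -a-> m2
  m1 = (0 + 0) | a.0 | -a-> m3
  m2 = a.c.0 | -a-> m4
  m3 = (0 + 0) | 0 | ·
  m4 = c.0 | -c-> m5
  m5 = 0 | ·
Q's transition system — 6 states:
  n0 = a.((0 + 0) | a.0) + a.a.(c.0 + b.0) | -a-> n1, -a-> n2
  n1 = (0 + 0) | a.0 | -a-> n3
  n2 = a.(c.0 + b.0) | -a-> n4
  n3 = (0 + 0) | 0 | ·
  n4 = c.0 + b.0 | -b-> n5, -c-> n5
  n5 = 0 | ·
Partition-refinement fixed point:
  B0 = {m0}
  B1 = {m2}
  B2 = {m4}
  B3 = {m3, m5, n3, n5}
  B4 = {m1, n1}
  B5 = {n0}
  B6 = {n2}
  B7 = {n4}
m0 ∈ B0, n0 ∈ B5 → different blocks

P ≁ Q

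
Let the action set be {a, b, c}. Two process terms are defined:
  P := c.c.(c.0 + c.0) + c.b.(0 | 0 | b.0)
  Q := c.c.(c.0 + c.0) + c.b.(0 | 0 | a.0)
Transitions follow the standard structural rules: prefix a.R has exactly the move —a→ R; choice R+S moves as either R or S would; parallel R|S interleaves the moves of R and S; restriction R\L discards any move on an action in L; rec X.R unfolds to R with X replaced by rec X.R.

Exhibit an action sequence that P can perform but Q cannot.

cbb

LTS(P): 7 reachable states
  m0 = c.c.(c.0 + c.0) + c.b.(0 | 0 | b.0) :: ··c··> m1, ··c··> m2
  m1 = b.(0 | 0 | b.0) :: ··b··> m3
  m2 = c.(c.0 + c.0) :: ··c··> m4
  m3 = 0 | 0 | b.0 :: ··b··> m5
  m4 = c.0 + c.0 :: ··c··> m6
  m5 = 0 | 0 | 0 :: ∅
  m6 = 0 :: ∅
LTS(Q): 7 reachable states
  n0 = c.c.(c.0 + c.0) + c.b.(0 | 0 | a.0) :: ··c··> n1, ··c··> n2
  n1 = b.(0 | 0 | a.0) :: ··b··> n3
  n2 = c.(c.0 + c.0) :: ··c··> n4
  n3 = 0 | 0 | a.0 :: ··a··> n5
  n4 = c.0 + c.0 :: ··c··> n6
  n5 = 0 | 0 | 0 :: ∅
  n6 = 0 :: ∅
Executing cbb from P (initial set {m0}):
  step 1 (c): {m1, m2}
  step 2 (b): {m3}
  step 3 (b): {m5}
  ✓ P
Executing cbb from Q (initial set {n0}):
  step 1 (c): {n1, n2}
  step 2 (b): {n3}
  step 3 (b): ∅  — Q cannot continue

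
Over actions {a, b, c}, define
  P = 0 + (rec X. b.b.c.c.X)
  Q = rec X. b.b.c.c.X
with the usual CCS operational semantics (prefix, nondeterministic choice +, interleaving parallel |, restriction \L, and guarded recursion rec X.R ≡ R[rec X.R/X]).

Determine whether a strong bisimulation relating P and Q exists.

YES

Reachable graph of P (5 states):
  p0 = 0 + (rec X. b.b.c.c.X) ⊢ --b--▸ p1
  p1 = b.c.c.(rec X. b.b.c.c.X) ⊢ --b--▸ p2
  p2 = c.c.(rec X. b.b.c.c.X) ⊢ --c--▸ p3
  p3 = c.(rec X. b.b.c.c.X) ⊢ --c--▸ p4
  p4 = rec X. b.b.c.c.X ⊢ --b--▸ p1
Reachable graph of Q (4 states):
  q0 = rec X. b.b.c.c.X ⊢ --b--▸ q1
  q1 = b.c.c.(rec X. b.b.c.c.X) ⊢ --b--▸ q2
  q2 = c.c.(rec X. b.b.c.c.X) ⊢ --c--▸ q3
  q3 = c.(rec X. b.b.c.c.X) ⊢ --c--▸ q0
Partition-refinement fixed point:
  B0 = {p0, p4, q0}
  B1 = {p1, q1}
  B2 = {p2, q2}
  B3 = {p3, q3}
p0 ∈ B0, q0 ∈ B0 → same block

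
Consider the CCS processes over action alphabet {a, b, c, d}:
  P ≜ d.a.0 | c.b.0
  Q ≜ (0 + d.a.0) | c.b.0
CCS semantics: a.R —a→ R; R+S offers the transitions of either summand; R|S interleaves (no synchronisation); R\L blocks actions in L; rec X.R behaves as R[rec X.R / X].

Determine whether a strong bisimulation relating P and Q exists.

LTS(P): 9 reachable states
  m0 = d.a.0 | c.b.0 → ··c··> m1, ··d··> m2
  m1 = d.a.0 | b.0 → ··b··> m3, ··d··> m4
  m2 = a.0 | c.b.0 → ··a··> m5, ··c··> m4
  m3 = d.a.0 | 0 → ··d··> m6
  m4 = a.0 | b.0 → ··a··> m7, ··b··> m6
  m5 = 0 | c.b.0 → ··c··> m7
  m6 = a.0 | 0 → ··a··> m8
  m7 = 0 | b.0 → ··b··> m8
  m8 = 0 | 0 → (no moves)
LTS(Q): 9 reachable states
  n0 = (0 + d.a.0) | c.b.0 → ··c··> n1, ··d··> n2
  n1 = (0 + d.a.0) | b.0 → ··b··> n3, ··d··> n4
  n2 = a.0 | c.b.0 → ··a··> n5, ··c··> n4
  n3 = (0 + d.a.0) | 0 → ··d··> n6
  n4 = a.0 | b.0 → ··a··> n7, ··b··> n6
  n5 = 0 | c.b.0 → ··c··> n7
  n6 = a.0 | 0 → ··a··> n8
  n7 = 0 | b.0 → ··b··> n8
  n8 = 0 | 0 → (no moves)
Partition-refinement fixed point:
  B0 = {m0, n0}
  B1 = {m1, n1}
  B2 = {m3, n3}
  B3 = {m6, n6}
  B4 = {m8, n8}
  B5 = {m4, n4}
  B6 = {m7, n7}
  B7 = {m2, n2}
  B8 = {m5, n5}
m0 ∈ B0, n0 ∈ B0 → same block

bisimilar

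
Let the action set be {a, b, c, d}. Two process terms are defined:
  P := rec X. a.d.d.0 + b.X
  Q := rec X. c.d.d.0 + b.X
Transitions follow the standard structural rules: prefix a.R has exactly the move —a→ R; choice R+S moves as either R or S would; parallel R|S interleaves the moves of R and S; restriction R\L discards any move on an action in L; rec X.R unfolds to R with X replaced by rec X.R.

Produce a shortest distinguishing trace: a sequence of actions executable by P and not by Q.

LTS(P): 4 reachable states
  u0 = rec X. a.d.d.0 + b.X has moves =a=> u1, =b=> u0
  u1 = d.d.0 has moves =d=> u2
  u2 = d.0 has moves =d=> u3
  u3 = 0 has moves ·
LTS(Q): 4 reachable states
  v0 = rec X. c.d.d.0 + b.X has moves =b=> v0, =c=> v1
  v1 = d.d.0 has moves =d=> v2
  v2 = d.0 has moves =d=> v3
  v3 = 0 has moves ·
Run σ = ⟨a⟩ on P: start {u0}
  after a @ step 1: {u1}
  — P admits the full trace.
Run σ = ⟨a⟩ on Q: start {v0}
  after a @ step 1: ∅  — Q cannot continue

a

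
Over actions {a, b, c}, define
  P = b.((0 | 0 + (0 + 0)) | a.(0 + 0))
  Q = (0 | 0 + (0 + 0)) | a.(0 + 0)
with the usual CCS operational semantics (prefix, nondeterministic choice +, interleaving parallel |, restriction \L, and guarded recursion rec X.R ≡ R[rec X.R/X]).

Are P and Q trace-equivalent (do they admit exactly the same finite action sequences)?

LTS(P): 3 reachable states
  m0 = b.((0 | 0 + (0 + 0)) | a.(0 + 0)) :: -b-> m1
  m1 = (0 | 0 + (0 + 0)) | a.(0 + 0) :: -a-> m2
  m2 = (0 | 0 + (0 + 0)) | (0 + 0) :: (no moves)
LTS(Q): 2 reachable states
  n0 = (0 | 0 + (0 + 0)) | a.(0 + 0) :: -a-> n1
  n1 = (0 | 0 + (0 + 0)) | (0 + 0) :: (no moves)
Run σ = ⟨b⟩ on P: start {m0}
  step 1 (b): {m1}
  — P admits the full trace.
Run σ = ⟨b⟩ on Q: start {n0}
  step 1 (b): ∅  — Q cannot continue

trace-distinct — witness ⟨b⟩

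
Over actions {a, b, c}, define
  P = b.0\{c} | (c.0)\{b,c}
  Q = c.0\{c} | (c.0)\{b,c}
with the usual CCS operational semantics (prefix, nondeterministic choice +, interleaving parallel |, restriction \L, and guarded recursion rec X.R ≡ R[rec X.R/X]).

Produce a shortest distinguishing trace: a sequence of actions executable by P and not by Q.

b

LTS(P): 2 reachable states
  m0 = b.0\{c} | (c.0)\{b,c} :: —b→ m1
  m1 = 0\{c} | (c.0)\{b,c} :: ∅
LTS(Q): 2 reachable states
  n0 = c.0\{c} | (c.0)\{b,c} :: —c→ n1
  n1 = 0\{c} | (c.0)\{b,c} :: ∅
Trace ⟨b⟩ through P, begin at {m0}:
  [1] b ⇒ {m1}
  — P admits the full trace.
Trace ⟨b⟩ through Q, begin at {n0}:
  [1] b ⇒ ∅  — Q cannot continue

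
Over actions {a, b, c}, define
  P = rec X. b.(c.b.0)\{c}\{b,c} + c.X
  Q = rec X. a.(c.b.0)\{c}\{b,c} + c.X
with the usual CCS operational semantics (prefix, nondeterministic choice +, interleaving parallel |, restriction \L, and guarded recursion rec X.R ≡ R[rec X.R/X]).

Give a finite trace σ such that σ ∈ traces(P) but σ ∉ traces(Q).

P's transition system — 2 states:
  p0 = rec X. b.(c.b.0)\{c}\{b,c} + c.X ⊢ =b=> p1, =c=> p0
  p1 = (c.b.0)\{c}\{b,c} ⊢ deadlocked
Q's transition system — 2 states:
  q0 = rec X. a.(c.b.0)\{c}\{b,c} + c.X ⊢ =a=> q1, =c=> q0
  q1 = (c.b.0)\{c}\{b,c} ⊢ deadlocked
Run σ = ⟨b⟩ on P: start {p0}
  step 1 (b): {p1}
  ✓ P
Run σ = ⟨b⟩ on Q: start {q0}
  step 1 (b): ∅  — Q cannot continue

b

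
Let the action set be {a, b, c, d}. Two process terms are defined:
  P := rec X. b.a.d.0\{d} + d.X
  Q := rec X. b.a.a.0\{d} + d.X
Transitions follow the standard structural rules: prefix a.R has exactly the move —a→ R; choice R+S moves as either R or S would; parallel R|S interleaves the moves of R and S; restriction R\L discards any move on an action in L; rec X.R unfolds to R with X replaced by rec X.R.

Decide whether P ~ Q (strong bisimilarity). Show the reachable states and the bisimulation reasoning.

NO

P's transition system — 4 states:
  u0 = rec X. b.a.d.0\{d} + d.X :: =b=> u1, =d=> u0
  u1 = a.d.0\{d} :: =a=> u2
  u2 = d.0\{d} :: =d=> u3
  u3 = 0\{d} :: stopped
Q's transition system — 4 states:
  v0 = rec X. b.a.a.0\{d} + d.X :: =b=> v1, =d=> v0
  v1 = a.a.0\{d} :: =a=> v2
  v2 = a.0\{d} :: =a=> v3
  v3 = 0\{d} :: stopped
Coarsest stable partition (strong bisimilarity classes):
  B0 = {u0}
  B1 = {u1}
  B2 = {u2}
  B3 = {u3, v3}
  B4 = {v0}
  B5 = {v1}
  B6 = {v2}
u0 ∈ B0, v0 ∈ B4 → different blocks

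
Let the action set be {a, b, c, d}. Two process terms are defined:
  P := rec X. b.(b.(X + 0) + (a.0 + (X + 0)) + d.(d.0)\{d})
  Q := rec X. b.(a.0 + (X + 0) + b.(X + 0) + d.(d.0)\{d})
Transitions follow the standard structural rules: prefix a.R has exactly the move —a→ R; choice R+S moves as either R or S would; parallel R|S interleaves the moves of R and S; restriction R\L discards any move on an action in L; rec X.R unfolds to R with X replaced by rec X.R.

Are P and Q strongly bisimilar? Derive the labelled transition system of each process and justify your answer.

P's transition system — 5 states:
  u0 = rec X. b.(b.(X + 0) + (a.0 + (X + 0)) + d.(d.0)\{d}) → —b→ u1
  u1 = b.((rec X. b.(b.(X + 0) + (a.0 + (X + 0)) + d.(d.0)\{d})) + 0) + (a.0 + ((rec X. b.(b.(X + 0) + (a.0 + (X + 0)) + d.(d.0)\{d})) + 0)) + d.(d.0)\{d} → —a→ u2, —b→ u1, —b→ u3, —d→ u4
  u2 = 0 → deadlocked
  u3 = (rec X. b.(b.(X + 0) + (a.0 + (X + 0)) + d.(d.0)\{d})) + 0 → —b→ u1
  u4 = (d.0)\{d} → deadlocked
Q's transition system — 5 states:
  v0 = rec X. b.(a.0 + (X + 0) + b.(X + 0) + d.(d.0)\{d}) → —b→ v1
  v1 = a.0 + ((rec X. b.(a.0 + (X + 0) + b.(X + 0) + d.(d.0)\{d})) + 0) + b.((rec X. b.(a.0 + (X + 0) + b.(X + 0) + d.(d.0)\{d})) + 0) + d.(d.0)\{d} → —a→ v2, —b→ v1, —b→ v3, —d→ v4
  v2 = 0 → deadlocked
  v3 = (rec X. b.(a.0 + (X + 0) + b.(X + 0) + d.(d.0)\{d})) + 0 → —b→ v1
  v4 = (d.0)\{d} → deadlocked
Bisimilarity quotient blocks:
  B0 = {u0, u3, v0, v3}
  B1 = {u1, v1}
  B2 = {u2, u4, v2, v4}
u0 ∈ B0, v0 ∈ B0 → same block

bisimilar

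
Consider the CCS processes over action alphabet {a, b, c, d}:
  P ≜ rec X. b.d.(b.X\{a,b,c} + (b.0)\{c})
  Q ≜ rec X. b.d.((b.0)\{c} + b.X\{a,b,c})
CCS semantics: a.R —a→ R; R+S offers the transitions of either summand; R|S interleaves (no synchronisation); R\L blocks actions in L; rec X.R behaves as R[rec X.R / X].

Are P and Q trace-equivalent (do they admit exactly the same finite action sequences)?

Reachable graph of P (5 states):
  m0 = rec X. b.d.(b.X\{a,b,c} + (b.0)\{c}) → -b-> m1
  m1 = d.(b.(rec X. b.d.(b.X\{a,b,c} + (b.0)\{c}))\{a,b,c} + (b.0)\{c}) → -d-> m2
  m2 = b.(rec X. b.d.(b.X\{a,b,c} + (b.0)\{c}))\{a,b,c} + (b.0)\{c} → -b-> m3, -b-> m4
  m3 = (rec X. b.d.(b.X\{a,b,c} + (b.0)\{c}))\{a,b,c} → deadlocked
  m4 = 0\{c} → deadlocked
Reachable graph of Q (5 states):
  n0 = rec X. b.d.((b.0)\{c} + b.X\{a,b,c}) → -b-> n1
  n1 = d.((b.0)\{c} + b.(rec X. b.d.((b.0)\{c} + b.X\{a,b,c}))\{a,b,c}) → -d-> n2
  n2 = (b.0)\{c} + b.(rec X. b.d.((b.0)\{c} + b.X\{a,b,c}))\{a,b,c} → -b-> n3, -b-> n4
  n3 = (rec X. b.d.((b.0)\{c} + b.X\{a,b,c}))\{a,b,c} → deadlocked
  n4 = 0\{c} → deadlocked
Coarsest stable partition (strong bisimilarity classes):
  B0 = {m0, n0}
  B1 = {m1, n1}
  B2 = {m2, n2}
  B3 = {m3, m4, n3, n4}
m0 ∈ B0, n0 ∈ B0 → same block
Bisimilar ⇒ trace-equivalent.

trace-equivalent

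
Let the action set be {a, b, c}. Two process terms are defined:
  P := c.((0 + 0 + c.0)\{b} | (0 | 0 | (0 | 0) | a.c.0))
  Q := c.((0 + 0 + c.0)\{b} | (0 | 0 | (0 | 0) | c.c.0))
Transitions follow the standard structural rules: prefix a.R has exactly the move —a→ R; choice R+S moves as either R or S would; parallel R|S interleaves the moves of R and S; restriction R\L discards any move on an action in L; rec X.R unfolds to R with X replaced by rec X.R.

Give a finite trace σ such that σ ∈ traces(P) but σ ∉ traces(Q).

ca

Reachable graph of P (7 states):
  m0 = c.((0 + 0 + c.0)\{b} | (0 | 0 | (0 | 0) | a.c.0)) :: =c=> m1
  m1 = (0 + 0 + c.0)\{b} | (0 | 0 | (0 | 0) | a.c.0) :: =a=> m2, =c=> m3
  m2 = (0 + 0 + c.0)\{b} | (0 | 0 | (0 | 0) | c.0) :: =c=> m4, =c=> m5
  m3 = 0\{b} | (0 | 0 | (0 | 0) | a.c.0) :: =a=> m5
  m4 = (0 + 0 + c.0)\{b} | (0 | 0 | (0 | 0) | 0) :: =c=> m6
  m5 = 0\{b} | (0 | 0 | (0 | 0) | c.0) :: =c=> m6
  m6 = 0\{b} | (0 | 0 | (0 | 0) | 0) :: ∅
Reachable graph of Q (7 states):
  n0 = c.((0 + 0 + c.0)\{b} | (0 | 0 | (0 | 0) | c.c.0)) :: =c=> n1
  n1 = (0 + 0 + c.0)\{b} | (0 | 0 | (0 | 0) | c.c.0) :: =c=> n2, =c=> n3
  n2 = (0 + 0 + c.0)\{b} | (0 | 0 | (0 | 0) | c.0) :: =c=> n4, =c=> n5
  n3 = 0\{b} | (0 | 0 | (0 | 0) | c.c.0) :: =c=> n5
  n4 = (0 + 0 + c.0)\{b} | (0 | 0 | (0 | 0) | 0) :: =c=> n6
  n5 = 0\{b} | (0 | 0 | (0 | 0) | c.0) :: =c=> n6
  n6 = 0\{b} | (0 | 0 | (0 | 0) | 0) :: ∅
Trace ⟨ca⟩ through P, begin at {m0}:
  step 1 (c): {m1}
  step 2 (a): {m2}
  ✓ P
Trace ⟨ca⟩ through Q, begin at {n0}:
  step 1 (c): {n1}
  step 2 (a): ∅ (Q stuck)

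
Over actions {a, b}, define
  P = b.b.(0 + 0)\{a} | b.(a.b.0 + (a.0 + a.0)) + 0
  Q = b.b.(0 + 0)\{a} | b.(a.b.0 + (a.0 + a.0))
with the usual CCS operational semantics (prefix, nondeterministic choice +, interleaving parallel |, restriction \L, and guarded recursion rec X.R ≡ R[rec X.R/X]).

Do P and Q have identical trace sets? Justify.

LTS(P): 12 reachable states
  m0 = b.b.(0 + 0)\{a} | b.(a.b.0 + (a.0 + a.0)) + 0 ⊢ -b-> m1, -b-> m2
  m1 = b.(0 + 0)\{a} | b.(a.b.0 + (a.0 + a.0)) ⊢ -b-> m3, -b-> m4
  m2 = b.b.(0 + 0)\{a} | (a.b.0 + (a.0 + a.0)) ⊢ -a-> m5, -a-> m6, -b-> m4
  m3 = (0 + 0)\{a} | b.(a.b.0 + (a.0 + a.0)) ⊢ -b-> m7
  m4 = b.(0 + 0)\{a} | (a.b.0 + (a.0 + a.0)) ⊢ -a-> m8, -a-> m9, -b-> m7
  m5 = b.b.(0 + 0)\{a} | 0 ⊢ -b-> m8
  m6 = b.b.(0 + 0)\{a} | b.0 ⊢ -b-> m5, -b-> m9
  m7 = (0 + 0)\{a} | (a.b.0 + (a.0 + a.0)) ⊢ -a-> m10, -a-> m11
  m8 = b.(0 + 0)\{a} | 0 ⊢ -b-> m10
  m9 = b.(0 + 0)\{a} | b.0 ⊢ -b-> m11, -b-> m8
  m10 = (0 + 0)\{a} | 0 ⊢ (no moves)
  m11 = (0 + 0)\{a} | b.0 ⊢ -b-> m10
LTS(Q): 12 reachable states
  n0 = b.b.(0 + 0)\{a} | b.(a.b.0 + (a.0 + a.0)) ⊢ -b-> n1, -b-> n2
  n1 = b.(0 + 0)\{a} | b.(a.b.0 + (a.0 + a.0)) ⊢ -b-> n3, -b-> n4
  n2 = b.b.(0 + 0)\{a} | (a.b.0 + (a.0 + a.0)) ⊢ -a-> n5, -a-> n6, -b-> n4
  n3 = (0 + 0)\{a} | b.(a.b.0 + (a.0 + a.0)) ⊢ -b-> n7
  n4 = b.(0 + 0)\{a} | (a.b.0 + (a.0 + a.0)) ⊢ -a-> n8, -a-> n9, -b-> n7
  n5 = b.b.(0 + 0)\{a} | 0 ⊢ -b-> n8
  n6 = b.b.(0 + 0)\{a} | b.0 ⊢ -b-> n5, -b-> n9
  n7 = (0 + 0)\{a} | (a.b.0 + (a.0 + a.0)) ⊢ -a-> n10, -a-> n11
  n8 = b.(0 + 0)\{a} | 0 ⊢ -b-> n10
  n9 = b.(0 + 0)\{a} | b.0 ⊢ -b-> n11, -b-> n8
  n10 = (0 + 0)\{a} | 0 ⊢ (no moves)
  n11 = (0 + 0)\{a} | b.0 ⊢ -b-> n10
Coarsest stable partition (strong bisimilarity classes):
  B0 = {m0, n0}
  B1 = {m1, n1}
  B2 = {m4, n4}
  B3 = {m11, m8, n11, n8}
  B4 = {m10, n10}
  B5 = {m7, n7}
  B6 = {m5, m9, n5, n9}
  B7 = {m3, n3}
  B8 = {m2, n2}
  B9 = {m6, n6}
m0 ∈ B0, n0 ∈ B0 → same block
Bisimilar ⇒ trace-equivalent.

YES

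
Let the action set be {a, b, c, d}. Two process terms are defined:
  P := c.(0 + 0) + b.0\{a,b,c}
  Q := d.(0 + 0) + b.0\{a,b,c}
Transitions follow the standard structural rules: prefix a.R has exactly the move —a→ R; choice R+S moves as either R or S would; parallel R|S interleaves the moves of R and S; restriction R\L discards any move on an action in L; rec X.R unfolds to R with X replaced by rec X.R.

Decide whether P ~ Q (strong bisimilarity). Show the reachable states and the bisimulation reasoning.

Reachable graph of P (3 states):
  p0 = c.(0 + 0) + b.0\{a,b,c} :: —b→ p1, —c→ p2
  p1 = 0\{a,b,c} :: ∅
  p2 = 0 + 0 :: ∅
Reachable graph of Q (3 states):
  q0 = d.(0 + 0) + b.0\{a,b,c} :: —b→ q1, —d→ q2
  q1 = 0\{a,b,c} :: ∅
  q2 = 0 + 0 :: ∅
Bisimilarity quotient blocks:
  B0 = {p0}
  B1 = {p1, p2, q1, q2}
  B2 = {q0}
p0 ∈ B0, q0 ∈ B2 → different blocks

not bisimilar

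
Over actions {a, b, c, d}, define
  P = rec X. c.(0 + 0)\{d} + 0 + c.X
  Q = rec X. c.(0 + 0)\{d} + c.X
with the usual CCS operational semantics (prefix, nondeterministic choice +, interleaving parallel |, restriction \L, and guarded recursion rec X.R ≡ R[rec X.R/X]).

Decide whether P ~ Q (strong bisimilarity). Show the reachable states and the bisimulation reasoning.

bisimilar

P's transition system — 2 states:
  s0 = rec X. c.(0 + 0)\{d} + 0 + c.X :: -c-> s0, -c-> s1
  s1 = (0 + 0)\{d} :: (no moves)
Q's transition system — 2 states:
  t0 = rec X. c.(0 + 0)\{d} + c.X :: -c-> t0, -c-> t1
  t1 = (0 + 0)\{d} :: (no moves)
Bisimilarity quotient blocks:
  B0 = {s0, t0}
  B1 = {s1, t1}
s0 ∈ B0, t0 ∈ B0 → same block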